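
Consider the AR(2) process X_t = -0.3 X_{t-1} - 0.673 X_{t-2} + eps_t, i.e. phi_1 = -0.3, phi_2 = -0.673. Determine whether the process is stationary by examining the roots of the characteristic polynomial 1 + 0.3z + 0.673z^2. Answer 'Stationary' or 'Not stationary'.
\text{Stationary}

The AR(p) characteristic polynomial is P(z) = 1 + 0.3z + 0.673z^2.
Stationarity requires all roots to lie outside the unit circle, i.e. |z| > 1 for every root.
Set 1 + (0.3) z + (0.673) z^2 = 0, i.e. a z^2 + b z + c = 0 with a = 0.673, b = 0.3, c = 1.
Discriminant D = b^2 - 4ac = (0.3)^2 - 4*(0.673)*1 = 0.09 - (2.692) = -2.602.
D < 0, so the roots are the complex-conjugate pair z = (-b +/- i sqrt(-D)) / (2a) = -0.2229 +/- 1.1984i.
For a conjugate pair |z|^2 = z * conj(z) = (product of roots) = c/a = 1/(0.673) = 1.485884, so |z| = sqrt(1.485884) = 1.219 for both roots.
Moduli of all roots: 1.2190, 1.2190.
All moduli strictly greater than 1? Yes.
Verdict: Stationary.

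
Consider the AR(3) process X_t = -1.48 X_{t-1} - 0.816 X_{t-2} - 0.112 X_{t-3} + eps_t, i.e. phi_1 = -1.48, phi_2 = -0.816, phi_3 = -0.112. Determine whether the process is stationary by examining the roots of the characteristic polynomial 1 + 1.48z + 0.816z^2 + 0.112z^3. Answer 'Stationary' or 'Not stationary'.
\text{Stationary}

The AR(p) characteristic polynomial is P(z) = 1 + 1.48z + 0.816z^2 + 0.112z^3.
Stationarity requires all roots to lie outside the unit circle, i.e. |z| > 1 for every root.
Degree 3: look for a simple real root z0 first, then factor out (1 - z/z0) and solve the remaining quadratic.
Testing z0 = -5: P(-5) = 1 + (1.48)(-5) + (0.816)(-5)^2 + (0.112)(-5)^3
  = 1 + (-7.4) + (20.4) + (-14) = 0.  So z_0 = -5 is a root, |z_0| = 5.
Divide out the factor (1 + 0.2 z) = (1 - z/z0) (since 1/z0 = -0.2):
  P(z) = (1 + 0.2 z)(1 + (1.28) z + (0.56) z^2)
  [check: z-coef 1.28 - (-0.2) = 1.48; z^2-coef 0.56 - (-0.2)(1.28) = 0.816; z^3-coef -(-0.2)(0.56) = 0.112.]
Remaining roots from the quadratic factor 1 + (1.28) z + (0.56) z^2:
  Set 1 + (1.28) z + (0.56) z^2 = 0, i.e. a z^2 + b z + c = 0 with a = 0.56, b = 1.28, c = 1.
  Discriminant D = b^2 - 4ac = (1.28)^2 - 4*(0.56)*1 = 1.6384 - (2.24) = -0.6016.
  D < 0, so the roots are the complex-conjugate pair z = (-b +/- i sqrt(-D)) / (2a) = -1.1429 +/- 0.6925i.
  For a conjugate pair |z|^2 = z * conj(z) = (product of roots) = c/a = 1/(0.56) = 1.785714, so |z| = sqrt(1.785714) = 1.3363 for both roots.
Moduli of all roots: 5.0000, 1.3363, 1.3363.
All moduli strictly greater than 1? Yes.
Verdict: Stationary.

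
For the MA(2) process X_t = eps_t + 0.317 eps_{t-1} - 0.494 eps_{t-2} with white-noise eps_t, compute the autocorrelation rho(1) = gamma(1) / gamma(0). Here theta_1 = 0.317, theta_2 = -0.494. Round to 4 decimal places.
\rho(1) = 0.1193

For an MA(q) process with theta_0 = 1, the autocovariance is
  gamma(k) = sigma^2 * sum_{i=0..q-k} theta_i * theta_{i+k},
and rho(k) = gamma(k) / gamma(0). Sigma^2 cancels.
  numerator   = (1)*(0.317) + (0.317)*(-0.494) = 0.160402.
  denominator = (1)^2 + (0.317)^2 + (-0.494)^2 = 1.344525.
  rho(1) = 0.160402 / 1.344525 = 0.1193.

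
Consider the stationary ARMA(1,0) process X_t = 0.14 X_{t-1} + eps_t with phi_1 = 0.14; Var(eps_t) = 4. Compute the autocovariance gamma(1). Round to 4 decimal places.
\gamma(1) = 0.5712

Multiply the model equation by X_{t-k} and take expectations. With theta_0 = psi_0 = 1 and psi_j the MA(infinity) weights, this gives
  gamma(k) - sum_i phi_i gamma(k-i) = c_k,
  c_k = sigma^2 * sum_{j=k..q} theta_j psi_{j-k}   (c_k = 0 for k > q),
using gamma(-m) = gamma(m).
Pure AR (q = 0): c_0 = sigma^2 = 4, c_k = 0 for k >= 1.
Equations for k = 0 and k = 1 (AR order 1):
  gamma(0) = phi_1 gamma(1) + c_0
  gamma(1) = phi_1 gamma(0) + c_1
Substituting the second into the first: gamma(0) (1 - phi_1^2) = c_0 + phi_1 c_1, so
  gamma(0) = c_0 / (1 - phi_1^2) = 4 / (1 - (0.14)^2) = 4 / 0.9804 = 4.079967.
  gamma(1) = phi_1 gamma(0) = (0.14)(4.079967) = 0.571195.
Therefore gamma(1) = 0.5712 (to 4 decimal places).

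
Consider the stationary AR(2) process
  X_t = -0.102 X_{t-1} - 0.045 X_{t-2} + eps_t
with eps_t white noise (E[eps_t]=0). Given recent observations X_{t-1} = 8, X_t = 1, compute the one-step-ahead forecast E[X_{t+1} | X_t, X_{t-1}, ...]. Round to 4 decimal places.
E[X_{t+1} \mid \mathcal F_t] = -0.4620

For an AR(p) model X_t = c + sum_i phi_i X_{t-i} + eps_t, the
one-step-ahead conditional mean is
  E[X_{t+1} | X_t, ...] = c + sum_i phi_i X_{t+1-i}.
Substitute known values:
  E[X_{t+1} | ...] = (-0.102) * (1) + (-0.045) * (8)
                   = -0.4620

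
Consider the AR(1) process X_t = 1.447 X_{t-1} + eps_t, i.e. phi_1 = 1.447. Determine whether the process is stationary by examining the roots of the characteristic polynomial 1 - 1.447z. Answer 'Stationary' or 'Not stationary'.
\text{Not stationary}

The AR(p) characteristic polynomial is P(z) = 1 - 1.447z.
Stationarity requires all roots to lie outside the unit circle, i.e. |z| > 1 for every root.
This is linear in z: 1 + (-1.447) z = 0  =>  z = -1/(-1.447) = 0.691085,  |z| = 0.691085.
Moduli of all roots: 0.6911.
All moduli strictly greater than 1? No.
Verdict: Not stationary.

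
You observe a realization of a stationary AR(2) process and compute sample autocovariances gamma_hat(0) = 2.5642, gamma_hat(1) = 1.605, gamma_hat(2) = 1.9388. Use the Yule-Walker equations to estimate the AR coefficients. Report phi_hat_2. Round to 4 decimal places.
\hat\phi_{2} = 0.5990

The Yule-Walker equations for an AR(p) process read, in matrix form,
  Gamma_p phi = r_p,   with   (Gamma_p)_{ij} = gamma(|i - j|),
                       (r_p)_i = gamma(i),   i,j = 1..p.
Substitute the sample gammas (Toeplitz matrix and right-hand side of size 2):
  Gamma_p = [[2.5642, 1.605], [1.605, 2.5642]]
  r_p     = [1.605, 1.9388]
Written out:
  2.5642 phi_1 + 1.605 phi_2 = 1.605
  1.605 phi_1 + 2.5642 phi_2 = 1.9388
Solve by Cramer's rule:
  det = gamma(0)^2 - gamma(1)^2 = (2.5642)^2 - (1.605)^2 = 6.57512164 - 2.576025 = 3.99909664
  phi_hat_1 = [gamma(1) gamma(0) - gamma(1) gamma(2)] / det = [(1.605)(2.5642) - (1.605)(1.9388)] / 3.99909664 = 1.003767 / 3.99909664 = 0.251
  phi_hat_2 = [gamma(0) gamma(2) - gamma(1)^2] / det = [(2.5642)(1.9388) - (1.605)^2] / 3.99909664 = 2.39544596 / 3.99909664 = 0.599
So phi_hat = [0.2510, 0.5990].
Therefore phi_hat_2 = 0.5990.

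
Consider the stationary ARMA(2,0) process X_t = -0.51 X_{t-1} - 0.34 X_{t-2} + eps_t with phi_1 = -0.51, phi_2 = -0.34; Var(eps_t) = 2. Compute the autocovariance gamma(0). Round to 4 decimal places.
\gamma(0) = 2.6445

Multiply the model equation by X_{t-k} and take expectations. With theta_0 = psi_0 = 1 and psi_j the MA(infinity) weights, this gives
  gamma(k) - sum_i phi_i gamma(k-i) = c_k,
  c_k = sigma^2 * sum_{j=k..q} theta_j psi_{j-k}   (c_k = 0 for k > q),
using gamma(-m) = gamma(m).
Pure AR (q = 0): c_0 = sigma^2 = 2, c_k = 0 for k >= 1.
Equations for k = 0, 1, 2 (AR order 2, c_2 = 0):
  (E0) gamma(0) = phi_1 gamma(1) + phi_2 gamma(2) + c_0
  (E1) gamma(1) = phi_1 gamma(0) + phi_2 gamma(1) + c_1
  (E2) gamma(2) = phi_1 gamma(1) + phi_2 gamma(0)
From (E1): gamma(1) = A gamma(0) + B with
  A = phi_1 / (1 - phi_2) = -0.51 / 1.34 = -0.380597,   B = c_1 / (1 - phi_2) = 0 / 1.34 = 0.
Insert (E2) into (E0): gamma(0) (1 - phi_2^2) = phi_1 (1 + phi_2) gamma(1) + c_0.
  phi_1 (1 + phi_2) = (-0.51)(0.66) = -0.3366,   1 - phi_2^2 = 0.8844.
Replace gamma(1) by A gamma(0) + B and collect gamma(0):
  gamma(0) [0.8844 - (-0.3366)(-0.380597)] = c_0 = 2
  gamma(0) * 0.756291 = 2
  gamma(0) = 2 / 0.756291 = 2.644485.
Therefore gamma(0) = 2.6445 (to 4 decimal places).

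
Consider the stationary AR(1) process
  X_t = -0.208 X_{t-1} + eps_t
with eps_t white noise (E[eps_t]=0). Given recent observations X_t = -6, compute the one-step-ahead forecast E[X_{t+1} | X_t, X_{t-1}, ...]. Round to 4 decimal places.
E[X_{t+1} \mid \mathcal F_t] = 1.2480

For an AR(p) model X_t = c + sum_i phi_i X_{t-i} + eps_t, the
one-step-ahead conditional mean is
  E[X_{t+1} | X_t, ...] = c + sum_i phi_i X_{t+1-i}.
Substitute known values:
  E[X_{t+1} | ...] = (-0.208) * (-6)
                   = 1.2480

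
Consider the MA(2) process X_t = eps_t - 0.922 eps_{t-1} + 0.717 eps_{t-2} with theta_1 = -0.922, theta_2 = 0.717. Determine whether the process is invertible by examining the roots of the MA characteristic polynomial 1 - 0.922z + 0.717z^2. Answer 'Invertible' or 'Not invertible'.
\text{Invertible}

The MA(q) characteristic polynomial is P(z) = 1 - 0.922z + 0.717z^2.
Invertibility requires all roots to lie outside the unit circle, i.e. |z| > 1 for every root.
Set 1 + (-0.922) z + (0.717) z^2 = 0, i.e. a z^2 + b z + c = 0 with a = 0.717, b = -0.922, c = 1.
Discriminant D = b^2 - 4ac = (-0.922)^2 - 4*(0.717)*1 = 0.850084 - (2.868) = -2.017916.
D < 0, so the roots are the complex-conjugate pair z = (-b +/- i sqrt(-D)) / (2a) = 0.643 +/- 0.9906i.
For a conjugate pair |z|^2 = z * conj(z) = (product of roots) = c/a = 1/(0.717) = 1.3947, so |z| = sqrt(1.3947) = 1.181 for both roots.
Moduli of all roots: 1.1810, 1.1810.
All moduli strictly greater than 1? Yes.
Verdict: Invertible.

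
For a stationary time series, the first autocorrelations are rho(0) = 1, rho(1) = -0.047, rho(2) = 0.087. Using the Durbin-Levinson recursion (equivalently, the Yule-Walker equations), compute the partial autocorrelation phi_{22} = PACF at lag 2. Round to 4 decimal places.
\phi_{22} = 0.0850

The PACF at lag k is phi_{kk}, the last component of the solution
to the Yule-Walker system G_k phi = r_k where
  (G_k)_{ij} = rho(|i - j|), (r_k)_i = rho(i), i,j = 1..k.
Equivalently, Durbin-Levinson gives phi_{kk} iteratively:
  phi_{11} = rho(1)
  phi_{kk} = [rho(k) - sum_{j=1..k-1} phi_{k-1,j} rho(k-j)]
            / [1 - sum_{j=1..k-1} phi_{k-1,j} rho(j)],
  phi_{k,j} = phi_{k-1,j} - phi_{kk} phi_{k-1,k-j},  j = 1..k-1.
Step k = 1:
  phi_11 = rho(1) = -0.047.
Step k = 2:
  phi_22 = [rho(2) - phi_11 rho(1)] / [1 - phi_11 rho(1)] = [0.087 - (-0.047)(-0.047)] / [1 - (-0.047)(-0.047)]
         = 0.084791 / 0.997791 = 0.085.
Therefore phi_{22} = 0.0850.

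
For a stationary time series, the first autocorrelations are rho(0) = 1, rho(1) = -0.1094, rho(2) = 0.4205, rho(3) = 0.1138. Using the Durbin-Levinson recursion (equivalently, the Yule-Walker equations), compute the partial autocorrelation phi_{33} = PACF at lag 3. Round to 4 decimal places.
\phi_{33} = 0.2271

The PACF at lag k is phi_{kk}, the last component of the solution
to the Yule-Walker system G_k phi = r_k where
  (G_k)_{ij} = rho(|i - j|), (r_k)_i = rho(i), i,j = 1..k.
Equivalently, Durbin-Levinson gives phi_{kk} iteratively:
  phi_{11} = rho(1)
  phi_{kk} = [rho(k) - sum_{j=1..k-1} phi_{k-1,j} rho(k-j)]
            / [1 - sum_{j=1..k-1} phi_{k-1,j} rho(j)],
  phi_{k,j} = phi_{k-1,j} - phi_{kk} phi_{k-1,k-j},  j = 1..k-1.
Step k = 1:
  phi_11 = rho(1) = -0.1094.
Step k = 2:
  phi_22 = [rho(2) - phi_11 rho(1)] / [1 - phi_11 rho(1)] = [0.4205 - (-0.1094)(-0.1094)] / [1 - (-0.1094)(-0.1094)]
         = 0.40853164 / 0.98803164 = 0.41348.
  Update: phi_21 = phi_11 - phi_22 phi_11 = -0.1094 - (0.41348)(-0.1094) = -0.064165.
Step k = 3:
  phi_33 = [rho(3) - phi_21 rho(2) - phi_22 rho(1)] / [1 - phi_21 rho(1) - phi_22 rho(2)]
    numerator   = 0.1138 - (-0.064165)(0.4205) - (0.41348)(-0.1094) = 0.18601624
    denominator = 1 - (-0.064165)(-0.1094) - (0.41348)(0.4205) = 0.81911185
  phi_33 = 0.18601624 / 0.81911185 = 0.2271.
Therefore phi_{33} = 0.2271.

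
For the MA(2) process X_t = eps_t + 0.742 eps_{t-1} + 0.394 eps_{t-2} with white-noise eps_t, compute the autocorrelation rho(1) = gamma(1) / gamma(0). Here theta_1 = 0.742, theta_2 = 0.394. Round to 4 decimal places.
\rho(1) = 0.6064

For an MA(q) process with theta_0 = 1, the autocovariance is
  gamma(k) = sigma^2 * sum_{i=0..q-k} theta_i * theta_{i+k},
and rho(k) = gamma(k) / gamma(0). Sigma^2 cancels.
  numerator   = (1)*(0.742) + (0.742)*(0.394) = 1.034348.
  denominator = (1)^2 + (0.742)^2 + (0.394)^2 = 1.7058.
  rho(1) = 1.034348 / 1.7058 = 0.6064.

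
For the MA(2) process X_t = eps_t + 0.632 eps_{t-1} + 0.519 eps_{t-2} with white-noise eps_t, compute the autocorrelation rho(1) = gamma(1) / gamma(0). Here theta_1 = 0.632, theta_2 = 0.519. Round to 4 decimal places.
\rho(1) = 0.5753

For an MA(q) process with theta_0 = 1, the autocovariance is
  gamma(k) = sigma^2 * sum_{i=0..q-k} theta_i * theta_{i+k},
and rho(k) = gamma(k) / gamma(0). Sigma^2 cancels.
  numerator   = (1)*(0.632) + (0.632)*(0.519) = 0.960008.
  denominator = (1)^2 + (0.632)^2 + (0.519)^2 = 1.668785.
  rho(1) = 0.960008 / 1.668785 = 0.5753.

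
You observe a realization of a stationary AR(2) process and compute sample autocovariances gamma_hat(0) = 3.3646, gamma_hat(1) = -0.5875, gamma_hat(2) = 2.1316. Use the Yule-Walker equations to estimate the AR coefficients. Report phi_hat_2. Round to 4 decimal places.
\hat\phi_{2} = 0.6220

The Yule-Walker equations for an AR(p) process read, in matrix form,
  Gamma_p phi = r_p,   with   (Gamma_p)_{ij} = gamma(|i - j|),
                       (r_p)_i = gamma(i),   i,j = 1..p.
Substitute the sample gammas (Toeplitz matrix and right-hand side of size 2):
  Gamma_p = [[3.3646, -0.5875], [-0.5875, 3.3646]]
  r_p     = [-0.5875, 2.1316]
Written out:
  3.3646 phi_1 - 0.5875 phi_2 = -0.5875
  -0.5875 phi_1 + 3.3646 phi_2 = 2.1316
Solve by Cramer's rule:
  det = gamma(0)^2 - gamma(1)^2 = (3.3646)^2 - (-0.5875)^2 = 11.32053316 - 0.34515625 = 10.97537691
  phi_hat_1 = [gamma(1) gamma(0) - gamma(1) gamma(2)] / det = [(-0.5875)(3.3646) - (-0.5875)(2.1316)] / 10.97537691 = -0.7243875 / 10.97537691 = -0.066
  phi_hat_2 = [gamma(0) gamma(2) - gamma(1)^2] / det = [(3.3646)(2.1316) - (-0.5875)^2] / 10.97537691 = 6.82682511 / 10.97537691 = 0.622
So phi_hat = [-0.0660, 0.6220].
Therefore phi_hat_2 = 0.6220.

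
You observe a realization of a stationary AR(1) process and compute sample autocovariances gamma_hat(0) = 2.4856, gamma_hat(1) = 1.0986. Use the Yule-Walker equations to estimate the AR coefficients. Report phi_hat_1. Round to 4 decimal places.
\hat\phi_{1} = 0.4420

The Yule-Walker equations for an AR(p) process read, in matrix form,
  Gamma_p phi = r_p,   with   (Gamma_p)_{ij} = gamma(|i - j|),
                       (r_p)_i = gamma(i),   i,j = 1..p.
Substitute the sample gammas (Toeplitz matrix and right-hand side of size 1):
  Gamma_p = [[2.4856]]
  r_p     = [1.0986]
With p = 1 this is the single equation gamma(0) phi_1 = gamma(1):
  phi_hat_1 = gamma(1) / gamma(0) = 1.0986 / 2.4856 = 0.4420.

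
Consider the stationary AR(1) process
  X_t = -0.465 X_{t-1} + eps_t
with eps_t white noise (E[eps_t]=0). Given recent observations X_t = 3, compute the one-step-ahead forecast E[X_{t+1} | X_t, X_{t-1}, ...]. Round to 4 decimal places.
E[X_{t+1} \mid \mathcal F_t] = -1.3950

For an AR(p) model X_t = c + sum_i phi_i X_{t-i} + eps_t, the
one-step-ahead conditional mean is
  E[X_{t+1} | X_t, ...] = c + sum_i phi_i X_{t+1-i}.
Substitute known values:
  E[X_{t+1} | ...] = (-0.465) * (3)
                   = -1.3950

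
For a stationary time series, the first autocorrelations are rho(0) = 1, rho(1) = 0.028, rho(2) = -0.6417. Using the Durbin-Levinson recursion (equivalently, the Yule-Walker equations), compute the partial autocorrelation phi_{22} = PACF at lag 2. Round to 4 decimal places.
\phi_{22} = -0.6430

The PACF at lag k is phi_{kk}, the last component of the solution
to the Yule-Walker system G_k phi = r_k where
  (G_k)_{ij} = rho(|i - j|), (r_k)_i = rho(i), i,j = 1..k.
Equivalently, Durbin-Levinson gives phi_{kk} iteratively:
  phi_{11} = rho(1)
  phi_{kk} = [rho(k) - sum_{j=1..k-1} phi_{k-1,j} rho(k-j)]
            / [1 - sum_{j=1..k-1} phi_{k-1,j} rho(j)],
  phi_{k,j} = phi_{k-1,j} - phi_{kk} phi_{k-1,k-j},  j = 1..k-1.
Step k = 1:
  phi_11 = rho(1) = 0.028.
Step k = 2:
  phi_22 = [rho(2) - phi_11 rho(1)] / [1 - phi_11 rho(1)] = [-0.6417 - (0.028)(0.028)] / [1 - (0.028)(0.028)]
         = -0.642484 / 0.999216 = -0.643.
Therefore phi_{22} = -0.6430.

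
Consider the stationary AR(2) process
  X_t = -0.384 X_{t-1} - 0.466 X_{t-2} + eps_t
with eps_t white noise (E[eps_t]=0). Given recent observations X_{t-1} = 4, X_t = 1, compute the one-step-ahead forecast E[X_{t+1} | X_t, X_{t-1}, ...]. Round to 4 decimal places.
E[X_{t+1} \mid \mathcal F_t] = -2.2480

For an AR(p) model X_t = c + sum_i phi_i X_{t-i} + eps_t, the
one-step-ahead conditional mean is
  E[X_{t+1} | X_t, ...] = c + sum_i phi_i X_{t+1-i}.
Substitute known values:
  E[X_{t+1} | ...] = (-0.384) * (1) + (-0.466) * (4)
                   = -2.2480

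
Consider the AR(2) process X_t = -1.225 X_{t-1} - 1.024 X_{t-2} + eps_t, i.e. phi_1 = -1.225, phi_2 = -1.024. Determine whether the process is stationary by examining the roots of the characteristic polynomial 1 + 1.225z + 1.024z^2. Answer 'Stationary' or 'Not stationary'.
\text{Not stationary}

The AR(p) characteristic polynomial is P(z) = 1 + 1.225z + 1.024z^2.
Stationarity requires all roots to lie outside the unit circle, i.e. |z| > 1 for every root.
Set 1 + (1.225) z + (1.024) z^2 = 0, i.e. a z^2 + b z + c = 0 with a = 1.024, b = 1.225, c = 1.
Discriminant D = b^2 - 4ac = (1.225)^2 - 4*(1.024)*1 = 1.500625 - (4.096) = -2.595375.
D < 0, so the roots are the complex-conjugate pair z = (-b +/- i sqrt(-D)) / (2a) = -0.5981 +/- 0.7866i.
For a conjugate pair |z|^2 = z * conj(z) = (product of roots) = c/a = 1/(1.024) = 0.976562, so |z| = sqrt(0.976562) = 0.9882 for both roots.
Moduli of all roots: 0.9882, 0.9882.
All moduli strictly greater than 1? No.
Verdict: Not stationary.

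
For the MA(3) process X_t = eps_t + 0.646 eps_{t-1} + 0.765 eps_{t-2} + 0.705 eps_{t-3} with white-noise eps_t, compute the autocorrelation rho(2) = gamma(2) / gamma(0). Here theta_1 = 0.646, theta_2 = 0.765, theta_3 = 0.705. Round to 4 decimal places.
\rho(2) = 0.4883

For an MA(q) process with theta_0 = 1, the autocovariance is
  gamma(k) = sigma^2 * sum_{i=0..q-k} theta_i * theta_{i+k},
and rho(k) = gamma(k) / gamma(0). Sigma^2 cancels.
  numerator   = (1)*(0.765) + (0.646)*(0.705) = 1.22043.
  denominator = (1)^2 + (0.646)^2 + (0.765)^2 + (0.705)^2 = 2.499566.
  rho(2) = 1.22043 / 2.499566 = 0.4883.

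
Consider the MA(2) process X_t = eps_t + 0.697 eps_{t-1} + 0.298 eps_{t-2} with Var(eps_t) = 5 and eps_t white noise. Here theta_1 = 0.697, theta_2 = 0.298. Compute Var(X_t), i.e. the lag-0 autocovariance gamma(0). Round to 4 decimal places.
\gamma(0) = 7.8731

For an MA(q) process X_t = eps_t + sum_i theta_i eps_{t-i} with
Var(eps_t) = sigma^2, the variance is
  gamma(0) = sigma^2 * (1 + sum_i theta_i^2).
  sum_i theta_i^2 = (0.697)^2 + (0.298)^2 = 0.485809 + 0.088804 = 0.574613.
  gamma(0) = 5 * (1 + 0.574613) = 5 * 1.574613 = 7.873065, which rounds to 7.8731.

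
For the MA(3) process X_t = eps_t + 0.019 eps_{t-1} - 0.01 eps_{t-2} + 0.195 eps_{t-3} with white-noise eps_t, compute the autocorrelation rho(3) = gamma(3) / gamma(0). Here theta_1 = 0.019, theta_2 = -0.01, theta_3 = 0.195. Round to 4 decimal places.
\rho(3) = 0.1878

For an MA(q) process with theta_0 = 1, the autocovariance is
  gamma(k) = sigma^2 * sum_{i=0..q-k} theta_i * theta_{i+k},
and rho(k) = gamma(k) / gamma(0). Sigma^2 cancels.
  numerator   = (1)*(0.195) = 0.195.
  denominator = (1)^2 + (0.019)^2 + (-0.01)^2 + (0.195)^2 = 1.038486.
  rho(3) = 0.195 / 1.038486 = 0.1878.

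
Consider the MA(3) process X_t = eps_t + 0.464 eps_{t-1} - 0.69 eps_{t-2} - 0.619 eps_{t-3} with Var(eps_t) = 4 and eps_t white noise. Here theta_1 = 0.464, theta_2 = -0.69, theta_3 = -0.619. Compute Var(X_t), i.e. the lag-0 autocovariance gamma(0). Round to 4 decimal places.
\gamma(0) = 8.2982

For an MA(q) process X_t = eps_t + sum_i theta_i eps_{t-i} with
Var(eps_t) = sigma^2, the variance is
  gamma(0) = sigma^2 * (1 + sum_i theta_i^2).
  sum_i theta_i^2 = (0.464)^2 + (-0.69)^2 + (-0.619)^2 = 0.215296 + 0.4761 + 0.383161 = 1.074557.
  gamma(0) = 4 * (1 + 1.074557) = 4 * 2.074557 = 8.298228, which rounds to 8.2982.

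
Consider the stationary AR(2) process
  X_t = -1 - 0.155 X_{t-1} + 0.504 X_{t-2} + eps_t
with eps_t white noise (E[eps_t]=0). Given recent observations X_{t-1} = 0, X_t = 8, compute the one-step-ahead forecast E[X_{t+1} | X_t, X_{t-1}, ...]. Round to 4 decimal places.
E[X_{t+1} \mid \mathcal F_t] = -2.2400

For an AR(p) model X_t = c + sum_i phi_i X_{t-i} + eps_t, the
one-step-ahead conditional mean is
  E[X_{t+1} | X_t, ...] = c + sum_i phi_i X_{t+1-i}.
Substitute known values:
  E[X_{t+1} | ...] = -1 + (-0.155) * (8) + (0.504) * (0)
                   = -2.2400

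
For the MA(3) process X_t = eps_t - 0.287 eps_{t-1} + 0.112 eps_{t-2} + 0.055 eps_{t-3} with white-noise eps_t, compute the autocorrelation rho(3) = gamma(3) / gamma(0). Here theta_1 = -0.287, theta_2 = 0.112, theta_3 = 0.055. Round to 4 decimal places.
\rho(3) = 0.0501

For an MA(q) process with theta_0 = 1, the autocovariance is
  gamma(k) = sigma^2 * sum_{i=0..q-k} theta_i * theta_{i+k},
and rho(k) = gamma(k) / gamma(0). Sigma^2 cancels.
  numerator   = (1)*(0.055) = 0.055.
  denominator = (1)^2 + (-0.287)^2 + (0.112)^2 + (0.055)^2 = 1.097938.
  rho(3) = 0.055 / 1.097938 = 0.0501.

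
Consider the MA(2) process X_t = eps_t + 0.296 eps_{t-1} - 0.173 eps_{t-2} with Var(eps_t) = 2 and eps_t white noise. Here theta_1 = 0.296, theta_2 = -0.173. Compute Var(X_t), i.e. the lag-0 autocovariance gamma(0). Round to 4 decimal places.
\gamma(0) = 2.2351

For an MA(q) process X_t = eps_t + sum_i theta_i eps_{t-i} with
Var(eps_t) = sigma^2, the variance is
  gamma(0) = sigma^2 * (1 + sum_i theta_i^2).
  sum_i theta_i^2 = (0.296)^2 + (-0.173)^2 = 0.087616 + 0.029929 = 0.117545.
  gamma(0) = 2 * (1 + 0.117545) = 2 * 1.117545 = 2.23509, which rounds to 2.2351.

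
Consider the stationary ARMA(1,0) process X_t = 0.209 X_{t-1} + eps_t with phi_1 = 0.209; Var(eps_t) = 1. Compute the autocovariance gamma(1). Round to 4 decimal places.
\gamma(1) = 0.2185

Multiply the model equation by X_{t-k} and take expectations. With theta_0 = psi_0 = 1 and psi_j the MA(infinity) weights, this gives
  gamma(k) - sum_i phi_i gamma(k-i) = c_k,
  c_k = sigma^2 * sum_{j=k..q} theta_j psi_{j-k}   (c_k = 0 for k > q),
using gamma(-m) = gamma(m).
Pure AR (q = 0): c_0 = sigma^2 = 1, c_k = 0 for k >= 1.
Equations for k = 0 and k = 1 (AR order 1):
  gamma(0) = phi_1 gamma(1) + c_0
  gamma(1) = phi_1 gamma(0) + c_1
Substituting the second into the first: gamma(0) (1 - phi_1^2) = c_0 + phi_1 c_1, so
  gamma(0) = c_0 / (1 - phi_1^2) = 1 / (1 - (0.209)^2) = 1 / 0.956319 = 1.045676.
  gamma(1) = phi_1 gamma(0) = (0.209)(1.045676) = 0.218546.
Therefore gamma(1) = 0.2185 (to 4 decimal places).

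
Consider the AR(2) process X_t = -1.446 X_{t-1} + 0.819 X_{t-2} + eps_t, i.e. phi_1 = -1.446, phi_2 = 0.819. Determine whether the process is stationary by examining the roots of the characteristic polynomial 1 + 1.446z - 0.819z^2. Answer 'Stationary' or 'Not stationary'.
\text{Not stationary}

The AR(p) characteristic polynomial is P(z) = 1 + 1.446z - 0.819z^2.
Stationarity requires all roots to lie outside the unit circle, i.e. |z| > 1 for every root.
Set 1 + (1.446) z + (-0.819) z^2 = 0, i.e. a z^2 + b z + c = 0 with a = -0.819, b = 1.446, c = 1.
Discriminant D = b^2 - 4ac = (1.446)^2 - 4*(-0.819)*1 = 2.090916 - (-3.276) = 5.366916.
D >= 0, so the roots are real: z = (-b +/- sqrt(D)) / (2a) = (-1.446 +/- 2.316661) / (-1.638).
  z_1 = (-1.446 + 2.316661) / (-1.638) = -0.5315,   |z_1| = 0.5315.
  z_2 = (-1.446 - 2.316661) / (-1.638) = 2.2971,   |z_2| = 2.2971.
Moduli of all roots: 0.5315, 2.2971.
All moduli strictly greater than 1? No.
Verdict: Not stationary.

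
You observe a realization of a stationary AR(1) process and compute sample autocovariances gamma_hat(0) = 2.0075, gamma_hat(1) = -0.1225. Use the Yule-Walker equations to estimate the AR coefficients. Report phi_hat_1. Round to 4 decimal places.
\hat\phi_{1} = -0.0610

The Yule-Walker equations for an AR(p) process read, in matrix form,
  Gamma_p phi = r_p,   with   (Gamma_p)_{ij} = gamma(|i - j|),
                       (r_p)_i = gamma(i),   i,j = 1..p.
Substitute the sample gammas (Toeplitz matrix and right-hand side of size 1):
  Gamma_p = [[2.0075]]
  r_p     = [-0.1225]
With p = 1 this is the single equation gamma(0) phi_1 = gamma(1):
  phi_hat_1 = gamma(1) / gamma(0) = -0.1225 / 2.0075 = -0.0610.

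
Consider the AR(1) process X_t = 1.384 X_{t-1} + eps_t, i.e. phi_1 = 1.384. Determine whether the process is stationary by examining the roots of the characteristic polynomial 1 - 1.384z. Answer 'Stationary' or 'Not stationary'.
\text{Not stationary}

The AR(p) characteristic polynomial is P(z) = 1 - 1.384z.
Stationarity requires all roots to lie outside the unit circle, i.e. |z| > 1 for every root.
This is linear in z: 1 + (-1.384) z = 0  =>  z = -1/(-1.384) = 0.722543,  |z| = 0.722543.
Moduli of all roots: 0.7225.
All moduli strictly greater than 1? No.
Verdict: Not stationary.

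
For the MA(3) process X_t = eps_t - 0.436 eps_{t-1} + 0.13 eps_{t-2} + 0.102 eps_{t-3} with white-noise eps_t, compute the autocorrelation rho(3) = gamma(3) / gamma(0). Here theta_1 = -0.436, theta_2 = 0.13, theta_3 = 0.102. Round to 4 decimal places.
\rho(3) = 0.0838

For an MA(q) process with theta_0 = 1, the autocovariance is
  gamma(k) = sigma^2 * sum_{i=0..q-k} theta_i * theta_{i+k},
and rho(k) = gamma(k) / gamma(0). Sigma^2 cancels.
  numerator   = (1)*(0.102) = 0.102.
  denominator = (1)^2 + (-0.436)^2 + (0.13)^2 + (0.102)^2 = 1.2174.
  rho(3) = 0.102 / 1.2174 = 0.0838.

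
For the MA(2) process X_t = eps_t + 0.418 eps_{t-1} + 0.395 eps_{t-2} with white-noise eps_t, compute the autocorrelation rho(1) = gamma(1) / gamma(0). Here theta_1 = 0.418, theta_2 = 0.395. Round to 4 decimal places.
\rho(1) = 0.4382

For an MA(q) process with theta_0 = 1, the autocovariance is
  gamma(k) = sigma^2 * sum_{i=0..q-k} theta_i * theta_{i+k},
and rho(k) = gamma(k) / gamma(0). Sigma^2 cancels.
  numerator   = (1)*(0.418) + (0.418)*(0.395) = 0.58311.
  denominator = (1)^2 + (0.418)^2 + (0.395)^2 = 1.330749.
  rho(1) = 0.58311 / 1.330749 = 0.4382.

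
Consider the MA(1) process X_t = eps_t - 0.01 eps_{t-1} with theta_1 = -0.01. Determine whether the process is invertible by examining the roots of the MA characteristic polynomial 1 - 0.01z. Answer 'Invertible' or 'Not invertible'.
\text{Invertible}

The MA(q) characteristic polynomial is P(z) = 1 - 0.01z.
Invertibility requires all roots to lie outside the unit circle, i.e. |z| > 1 for every root.
This is linear in z: 1 + (-0.01) z = 0  =>  z = -1/(-0.01) = 100,  |z| = 100.
Moduli of all roots: 100.0000.
All moduli strictly greater than 1? Yes.
Verdict: Invertible.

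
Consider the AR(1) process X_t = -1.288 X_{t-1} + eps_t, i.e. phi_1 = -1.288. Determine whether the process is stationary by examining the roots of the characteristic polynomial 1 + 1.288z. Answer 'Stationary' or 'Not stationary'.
\text{Not stationary}

The AR(p) characteristic polynomial is P(z) = 1 + 1.288z.
Stationarity requires all roots to lie outside the unit circle, i.e. |z| > 1 for every root.
This is linear in z: 1 + (1.288) z = 0  =>  z = -1/(1.288) = -0.776398,  |z| = 0.776398.
Moduli of all roots: 0.7764.
All moduli strictly greater than 1? No.
Verdict: Not stationary.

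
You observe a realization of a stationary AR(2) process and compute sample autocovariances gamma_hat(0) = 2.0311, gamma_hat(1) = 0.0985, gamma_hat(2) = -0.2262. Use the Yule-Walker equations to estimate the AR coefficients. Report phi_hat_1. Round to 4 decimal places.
\hat\phi_{1} = 0.0540

The Yule-Walker equations for an AR(p) process read, in matrix form,
  Gamma_p phi = r_p,   with   (Gamma_p)_{ij} = gamma(|i - j|),
                       (r_p)_i = gamma(i),   i,j = 1..p.
Substitute the sample gammas (Toeplitz matrix and right-hand side of size 2):
  Gamma_p = [[2.0311, 0.0985], [0.0985, 2.0311]]
  r_p     = [0.0985, -0.2262]
Written out:
  2.0311 phi_1 + 0.0985 phi_2 = 0.0985
  0.0985 phi_1 + 2.0311 phi_2 = -0.2262
Solve by Cramer's rule:
  det = gamma(0)^2 - gamma(1)^2 = (2.0311)^2 - (0.0985)^2 = 4.12536721 - 0.00970225 = 4.11566496
  phi_hat_1 = [gamma(1) gamma(0) - gamma(1) gamma(2)] / det = [(0.0985)(2.0311) - (0.0985)(-0.2262)] / 4.11566496 = 0.22234405 / 4.11566496 = 0.054
  phi_hat_2 = [gamma(0) gamma(2) - gamma(1)^2] / det = [(2.0311)(-0.2262) - (0.0985)^2] / 4.11566496 = -0.46913707 / 4.11566496 = -0.114
So phi_hat = [0.0540, -0.1140].
Therefore phi_hat_1 = 0.0540.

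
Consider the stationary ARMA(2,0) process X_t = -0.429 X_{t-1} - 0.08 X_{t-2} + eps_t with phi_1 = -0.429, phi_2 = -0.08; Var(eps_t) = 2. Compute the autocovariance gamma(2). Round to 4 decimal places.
\gamma(2) = 0.2161

Multiply the model equation by X_{t-k} and take expectations. With theta_0 = psi_0 = 1 and psi_j the MA(infinity) weights, this gives
  gamma(k) - sum_i phi_i gamma(k-i) = c_k,
  c_k = sigma^2 * sum_{j=k..q} theta_j psi_{j-k}   (c_k = 0 for k > q),
using gamma(-m) = gamma(m).
Pure AR (q = 0): c_0 = sigma^2 = 2, c_k = 0 for k >= 1.
Equations for k = 0, 1, 2 (AR order 2, c_2 = 0):
  (E0) gamma(0) = phi_1 gamma(1) + phi_2 gamma(2) + c_0
  (E1) gamma(1) = phi_1 gamma(0) + phi_2 gamma(1) + c_1
  (E2) gamma(2) = phi_1 gamma(1) + phi_2 gamma(0)
From (E1): gamma(1) = A gamma(0) + B with
  A = phi_1 / (1 - phi_2) = -0.429 / 1.08 = -0.397222,   B = c_1 / (1 - phi_2) = 0 / 1.08 = 0.
Insert (E2) into (E0): gamma(0) (1 - phi_2^2) = phi_1 (1 + phi_2) gamma(1) + c_0.
  phi_1 (1 + phi_2) = (-0.429)(0.92) = -0.39468,   1 - phi_2^2 = 0.9936.
Replace gamma(1) by A gamma(0) + B and collect gamma(0):
  gamma(0) [0.9936 - (-0.39468)(-0.397222)] = c_0 = 2
  gamma(0) * 0.836824 = 2
  gamma(0) = 2 / 0.836824 = 2.389988.
  gamma(1) = A gamma(0) = (-0.397222)(2.389988) = -0.949356.
  gamma(2) = phi_1 gamma(1) + phi_2 gamma(0) = (-0.429)(-0.949356) + (-0.08)(2.389988) = 0.216075.
Therefore gamma(2) = 0.2161 (to 4 decimal places).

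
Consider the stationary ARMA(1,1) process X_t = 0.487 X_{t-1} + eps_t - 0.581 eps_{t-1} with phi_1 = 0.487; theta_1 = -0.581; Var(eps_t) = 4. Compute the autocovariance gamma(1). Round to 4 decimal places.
\gamma(1) = -0.3534

Multiply the model equation by X_{t-k} and take expectations. With theta_0 = psi_0 = 1 and psi_j the MA(infinity) weights, this gives
  gamma(k) - sum_i phi_i gamma(k-i) = c_k,
  c_k = sigma^2 * sum_{j=k..q} theta_j psi_{j-k}   (c_k = 0 for k > q),
using gamma(-m) = gamma(m).
psi-weights needed (psi_j = theta_j + sum_i phi_i psi_{j-i}):
  psi_1 = theta_1 + phi_1 = -0.581 + (0.487) = -0.094
Right-hand sides:
  c_0 = sigma^2 (1 + theta_1 psi_1) = 4 * (1 + (-0.581)(-0.094)) = 4 * 1.054614 = 4.218456
  c_1 = sigma^2 theta_1 = 4 * (-0.581) = -2.324
  c_2 = 0
Equations for k = 0 and k = 1 (AR order 1):
  gamma(0) = phi_1 gamma(1) + c_0
  gamma(1) = phi_1 gamma(0) + c_1
Substituting the second into the first: gamma(0) (1 - phi_1^2) = c_0 + phi_1 c_1, so
  gamma(0) = (c_0 + phi_1 c_1) / (1 - phi_1^2) = (4.218456 + (0.487)(-2.324)) / (1 - (0.487)^2) = 3.086668 / 0.762831 = 4.046333.
  gamma(1) = phi_1 gamma(0) + c_1 = (0.487)(4.046333) + (-2.324) = -0.353436.
Therefore gamma(1) = -0.3534 (to 4 decimal places).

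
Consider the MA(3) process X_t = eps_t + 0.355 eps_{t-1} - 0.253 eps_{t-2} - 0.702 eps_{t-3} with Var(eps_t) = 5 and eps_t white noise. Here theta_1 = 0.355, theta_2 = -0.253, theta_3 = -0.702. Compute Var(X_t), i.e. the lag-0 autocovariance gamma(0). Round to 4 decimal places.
\gamma(0) = 8.4142

For an MA(q) process X_t = eps_t + sum_i theta_i eps_{t-i} with
Var(eps_t) = sigma^2, the variance is
  gamma(0) = sigma^2 * (1 + sum_i theta_i^2).
  sum_i theta_i^2 = (0.355)^2 + (-0.253)^2 + (-0.702)^2 = 0.126025 + 0.064009 + 0.492804 = 0.682838.
  gamma(0) = 5 * (1 + 0.682838) = 5 * 1.682838 = 8.41419, which rounds to 8.4142.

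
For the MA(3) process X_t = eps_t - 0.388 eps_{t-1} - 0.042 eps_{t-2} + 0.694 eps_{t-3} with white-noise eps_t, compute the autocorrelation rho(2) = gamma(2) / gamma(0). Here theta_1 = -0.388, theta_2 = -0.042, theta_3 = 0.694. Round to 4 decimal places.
\rho(2) = -0.1905

For an MA(q) process with theta_0 = 1, the autocovariance is
  gamma(k) = sigma^2 * sum_{i=0..q-k} theta_i * theta_{i+k},
and rho(k) = gamma(k) / gamma(0). Sigma^2 cancels.
  numerator   = (1)*(-0.042) + (-0.388)*(0.694) = -0.311272.
  denominator = (1)^2 + (-0.388)^2 + (-0.042)^2 + (0.694)^2 = 1.633944.
  rho(2) = -0.311272 / 1.633944 = -0.1905.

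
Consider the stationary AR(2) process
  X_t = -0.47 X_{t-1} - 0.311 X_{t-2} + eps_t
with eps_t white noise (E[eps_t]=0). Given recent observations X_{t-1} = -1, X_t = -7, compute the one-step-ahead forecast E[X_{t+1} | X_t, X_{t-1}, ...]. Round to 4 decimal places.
E[X_{t+1} \mid \mathcal F_t] = 3.6010

For an AR(p) model X_t = c + sum_i phi_i X_{t-i} + eps_t, the
one-step-ahead conditional mean is
  E[X_{t+1} | X_t, ...] = c + sum_i phi_i X_{t+1-i}.
Substitute known values:
  E[X_{t+1} | ...] = (-0.47) * (-7) + (-0.311) * (-1)
                   = 3.6010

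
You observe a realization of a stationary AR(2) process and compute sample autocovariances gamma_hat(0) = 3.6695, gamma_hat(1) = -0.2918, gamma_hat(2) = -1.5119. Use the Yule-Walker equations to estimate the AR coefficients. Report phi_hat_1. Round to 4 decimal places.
\hat\phi_{1} = -0.1130

The Yule-Walker equations for an AR(p) process read, in matrix form,
  Gamma_p phi = r_p,   with   (Gamma_p)_{ij} = gamma(|i - j|),
                       (r_p)_i = gamma(i),   i,j = 1..p.
Substitute the sample gammas (Toeplitz matrix and right-hand side of size 2):
  Gamma_p = [[3.6695, -0.2918], [-0.2918, 3.6695]]
  r_p     = [-0.2918, -1.5119]
Written out:
  3.6695 phi_1 - 0.2918 phi_2 = -0.2918
  -0.2918 phi_1 + 3.6695 phi_2 = -1.5119
Solve by Cramer's rule:
  det = gamma(0)^2 - gamma(1)^2 = (3.6695)^2 - (-0.2918)^2 = 13.46523025 - 0.08514724 = 13.38008301
  phi_hat_1 = [gamma(1) gamma(0) - gamma(1) gamma(2)] / det = [(-0.2918)(3.6695) - (-0.2918)(-1.5119)] / 13.38008301 = -1.51193252 / 13.38008301 = -0.113
  phi_hat_2 = [gamma(0) gamma(2) - gamma(1)^2] / det = [(3.6695)(-1.5119) - (-0.2918)^2] / 13.38008301 = -5.63306429 / 13.38008301 = -0.421
So phi_hat = [-0.1130, -0.4210].
Therefore phi_hat_1 = -0.1130.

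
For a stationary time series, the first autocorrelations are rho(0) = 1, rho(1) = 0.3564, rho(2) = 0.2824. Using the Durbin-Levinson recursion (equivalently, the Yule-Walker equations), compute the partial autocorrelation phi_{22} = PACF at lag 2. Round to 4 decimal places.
\phi_{22} = 0.1780

The PACF at lag k is phi_{kk}, the last component of the solution
to the Yule-Walker system G_k phi = r_k where
  (G_k)_{ij} = rho(|i - j|), (r_k)_i = rho(i), i,j = 1..k.
Equivalently, Durbin-Levinson gives phi_{kk} iteratively:
  phi_{11} = rho(1)
  phi_{kk} = [rho(k) - sum_{j=1..k-1} phi_{k-1,j} rho(k-j)]
            / [1 - sum_{j=1..k-1} phi_{k-1,j} rho(j)],
  phi_{k,j} = phi_{k-1,j} - phi_{kk} phi_{k-1,k-j},  j = 1..k-1.
Step k = 1:
  phi_11 = rho(1) = 0.3564.
Step k = 2:
  phi_22 = [rho(2) - phi_11 rho(1)] / [1 - phi_11 rho(1)] = [0.2824 - (0.3564)(0.3564)] / [1 - (0.3564)(0.3564)]
         = 0.15537904 / 0.87297904 = 0.178.
Therefore phi_{22} = 0.1780.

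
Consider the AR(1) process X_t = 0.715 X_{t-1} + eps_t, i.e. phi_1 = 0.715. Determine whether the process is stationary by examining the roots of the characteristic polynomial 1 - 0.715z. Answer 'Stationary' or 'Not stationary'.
\text{Stationary}

The AR(p) characteristic polynomial is P(z) = 1 - 0.715z.
Stationarity requires all roots to lie outside the unit circle, i.e. |z| > 1 for every root.
This is linear in z: 1 + (-0.715) z = 0  =>  z = -1/(-0.715) = 1.398601,  |z| = 1.398601.
Moduli of all roots: 1.3986.
All moduli strictly greater than 1? Yes.
Verdict: Stationary.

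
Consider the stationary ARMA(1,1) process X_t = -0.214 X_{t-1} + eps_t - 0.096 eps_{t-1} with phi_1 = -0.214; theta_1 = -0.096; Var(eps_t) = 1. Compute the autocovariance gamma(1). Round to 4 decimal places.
\gamma(1) = -0.3316

Multiply the model equation by X_{t-k} and take expectations. With theta_0 = psi_0 = 1 and psi_j the MA(infinity) weights, this gives
  gamma(k) - sum_i phi_i gamma(k-i) = c_k,
  c_k = sigma^2 * sum_{j=k..q} theta_j psi_{j-k}   (c_k = 0 for k > q),
using gamma(-m) = gamma(m).
psi-weights needed (psi_j = theta_j + sum_i phi_i psi_{j-i}):
  psi_1 = theta_1 + phi_1 = -0.096 + (-0.214) = -0.31
Right-hand sides:
  c_0 = sigma^2 (1 + theta_1 psi_1) = 1 * (1 + (-0.096)(-0.31)) = 1 * 1.02976 = 1.02976
  c_1 = sigma^2 theta_1 = 1 * (-0.096) = -0.096
  c_2 = 0
Equations for k = 0 and k = 1 (AR order 1):
  gamma(0) = phi_1 gamma(1) + c_0
  gamma(1) = phi_1 gamma(0) + c_1
Substituting the second into the first: gamma(0) (1 - phi_1^2) = c_0 + phi_1 c_1, so
  gamma(0) = (c_0 + phi_1 c_1) / (1 - phi_1^2) = (1.02976 + (-0.214)(-0.096)) / (1 - (-0.214)^2) = 1.050304 / 0.954204 = 1.100712.
  gamma(1) = phi_1 gamma(0) + c_1 = (-0.214)(1.100712) + (-0.096) = -0.331552.
Therefore gamma(1) = -0.3316 (to 4 decimal places).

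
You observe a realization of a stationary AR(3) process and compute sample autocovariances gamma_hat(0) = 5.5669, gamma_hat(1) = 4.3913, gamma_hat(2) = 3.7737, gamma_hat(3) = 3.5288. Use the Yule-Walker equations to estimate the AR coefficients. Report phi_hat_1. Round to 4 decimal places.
\hat\phi_{1} = 0.6480

The Yule-Walker equations for an AR(p) process read, in matrix form,
  Gamma_p phi = r_p,   with   (Gamma_p)_{ij} = gamma(|i - j|),
                       (r_p)_i = gamma(i),   i,j = 1..p.
Substitute the sample gammas (Toeplitz matrix and right-hand side of size 3):
  Gamma_p = [[5.5669, 4.3913, 3.7737], [4.3913, 5.5669, 4.3913], [3.7737, 4.3913, 5.5669]]
  r_p     = [4.3913, 3.7737, 3.5288]
Written out (R1..R3):
  (R1) 5.5669 phi_1 + 4.3913 phi_2 + 3.7737 phi_3 = 4.3913
  (R2) 4.3913 phi_1 + 5.5669 phi_2 + 4.3913 phi_3 = 3.7737
  (R3) 3.7737 phi_1 + 4.3913 phi_2 + 5.5669 phi_3 = 3.5288
Gaussian elimination:
  R2 <- R2 - (4.3913/5.5669) R1 = R2 - (0.788823) R1:  2.102941 phi_2 + 1.414518 phi_3 = 0.309741
  R3 <- R3 - (3.7737/5.5669) R1 = R3 - (0.677882) R1:  1.414518 phi_2 + 3.008778 phi_3 = 0.552018
  R3 <- R3 - (1.414518/2.102941) R2 = R3 - (0.672638) R2:  2.057319 phi_3 = 0.343675
Back-substitution:
  phi_hat_3 = 0.343675 / 2.057319 = 0.16705
  phi_hat_2 = (0.309741 - (1.414518)(0.16705)) / 2.102941 = 0.034925
  phi_hat_1 = (4.3913 - (4.3913)(0.034925) - (3.7737)(0.16705)) / 5.5669 = 0.648033
So phi_hat = [0.6480, 0.0349, 0.1670].
Therefore phi_hat_1 = 0.6480.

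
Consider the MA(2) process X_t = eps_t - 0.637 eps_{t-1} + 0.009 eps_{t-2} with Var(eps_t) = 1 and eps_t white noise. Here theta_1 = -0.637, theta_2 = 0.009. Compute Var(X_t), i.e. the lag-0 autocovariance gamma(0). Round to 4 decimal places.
\gamma(0) = 1.4059

For an MA(q) process X_t = eps_t + sum_i theta_i eps_{t-i} with
Var(eps_t) = sigma^2, the variance is
  gamma(0) = sigma^2 * (1 + sum_i theta_i^2).
  sum_i theta_i^2 = (-0.637)^2 + (0.009)^2 = 0.405769 + 0.000081 = 0.40585.
  gamma(0) = 1 * (1 + 0.40585) = 1 * 1.40585 = 1.40585, which rounds to 1.4059.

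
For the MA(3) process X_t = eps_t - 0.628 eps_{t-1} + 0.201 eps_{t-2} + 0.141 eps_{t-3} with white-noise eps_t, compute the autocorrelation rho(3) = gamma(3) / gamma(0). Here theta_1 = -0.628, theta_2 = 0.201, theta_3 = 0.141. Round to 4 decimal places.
\rho(3) = 0.0969

For an MA(q) process with theta_0 = 1, the autocovariance is
  gamma(k) = sigma^2 * sum_{i=0..q-k} theta_i * theta_{i+k},
and rho(k) = gamma(k) / gamma(0). Sigma^2 cancels.
  numerator   = (1)*(0.141) = 0.141.
  denominator = (1)^2 + (-0.628)^2 + (0.201)^2 + (0.141)^2 = 1.454666.
  rho(3) = 0.141 / 1.454666 = 0.0969.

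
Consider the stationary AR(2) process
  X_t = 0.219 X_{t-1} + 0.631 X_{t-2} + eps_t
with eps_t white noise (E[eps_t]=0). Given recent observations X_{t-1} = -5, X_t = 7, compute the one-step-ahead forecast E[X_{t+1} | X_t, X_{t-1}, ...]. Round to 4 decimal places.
E[X_{t+1} \mid \mathcal F_t] = -1.6220

For an AR(p) model X_t = c + sum_i phi_i X_{t-i} + eps_t, the
one-step-ahead conditional mean is
  E[X_{t+1} | X_t, ...] = c + sum_i phi_i X_{t+1-i}.
Substitute known values:
  E[X_{t+1} | ...] = (0.219) * (7) + (0.631) * (-5)
                   = -1.6220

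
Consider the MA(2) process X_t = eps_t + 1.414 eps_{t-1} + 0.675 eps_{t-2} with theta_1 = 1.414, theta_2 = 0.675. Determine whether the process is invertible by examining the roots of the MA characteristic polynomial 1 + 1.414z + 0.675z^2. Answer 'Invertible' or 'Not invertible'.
\text{Invertible}

The MA(q) characteristic polynomial is P(z) = 1 + 1.414z + 0.675z^2.
Invertibility requires all roots to lie outside the unit circle, i.e. |z| > 1 for every root.
Set 1 + (1.414) z + (0.675) z^2 = 0, i.e. a z^2 + b z + c = 0 with a = 0.675, b = 1.414, c = 1.
Discriminant D = b^2 - 4ac = (1.414)^2 - 4*(0.675)*1 = 1.999396 - (2.7) = -0.700604.
D < 0, so the roots are the complex-conjugate pair z = (-b +/- i sqrt(-D)) / (2a) = -1.0474 +/- 0.62i.
For a conjugate pair |z|^2 = z * conj(z) = (product of roots) = c/a = 1/(0.675) = 1.481481, so |z| = sqrt(1.481481) = 1.2172 for both roots.
Moduli of all roots: 1.2172, 1.2172.
All moduli strictly greater than 1? Yes.
Verdict: Invertible.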